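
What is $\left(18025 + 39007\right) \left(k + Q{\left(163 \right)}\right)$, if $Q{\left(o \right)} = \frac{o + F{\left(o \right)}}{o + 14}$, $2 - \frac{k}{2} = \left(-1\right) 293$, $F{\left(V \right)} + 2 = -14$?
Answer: $\frac{1988078488}{59} \approx 3.3696 \cdot 10^{7}$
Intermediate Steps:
$F{\left(V \right)} = -16$ ($F{\left(V \right)} = -2 - 14 = -16$)
$k = 590$ ($k = 4 - 2 \left(\left(-1\right) 293\right) = 4 - -586 = 4 + 586 = 590$)
$Q{\left(o \right)} = \frac{-16 + o}{14 + o}$ ($Q{\left(o \right)} = \frac{o - 16}{o + 14} = \frac{-16 + o}{14 + o}$)
$\left(18025 + 39007\right) \left(k + Q{\left(163 \right)}\right) = \left(18025 + 39007\right) \left(590 + \frac{-16 + 163}{14 + 163}\right) = 57032 \left(590 + \frac{1}{177} \cdot 147\right) = 57032 \left(590 + \frac{49}{59}\right) = 57032 \cdot \frac{34859}{59} = \frac{1988078488}{59}$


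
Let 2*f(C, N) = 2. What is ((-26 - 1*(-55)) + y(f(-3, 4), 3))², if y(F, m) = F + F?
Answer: 961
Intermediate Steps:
f(C, N) = 1 (f(C, N) = (½)*2 = 1)
y(F, m) = 2*F
((-26 - 1*(-55)) + y(f(-3, 4), 3))² = ((-26 - 1*(-55)) + 2*1)² = ((-26 + 55) + 2)² = (29 + 2)² = 31² = 961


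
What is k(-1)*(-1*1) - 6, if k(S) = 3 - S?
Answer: -10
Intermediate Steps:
k(-1)*(-1*1) - 6 = (3 - 1*(-1))*(-1*1) - 6 = (3 + 1)*(-1) - 6 = 4*(-1) - 6 = -4 - 6 = -10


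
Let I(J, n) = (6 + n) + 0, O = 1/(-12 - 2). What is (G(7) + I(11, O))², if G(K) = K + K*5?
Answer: 450241/196 ≈ 2297.1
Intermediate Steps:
G(K) = 6*K (G(K) = K + 5*K = 6*K)
O = -1/14 (O = 1/(-14) = -1/14 ≈ -0.071429)
I(J, n) = 6 + n
(G(7) + I(11, O))² = (6*7 + (6 - 1/14))² = (42 + 83/14)² = (671/14)² = 450241/196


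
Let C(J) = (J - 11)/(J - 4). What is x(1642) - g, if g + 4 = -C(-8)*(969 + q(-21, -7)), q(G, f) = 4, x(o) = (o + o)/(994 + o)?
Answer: 12224417/7908 ≈ 1545.8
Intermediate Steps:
x(o) = 2*o/(994 + o) (x(o) = (2*o)/(994 + o) = 2*o/(994 + o))
C(J) = (-11 + J)/(-4 + J)
g = -18535/12 (g = -4 - (-11 - 8)/(-4 - 8)*(969 + 4) = -4 - -19/(-12)*973 = -4 - (-1/12*(-19))*973 = -4 - 19*973/12 = -4 - 1*18487/12 = -4 - 18487/12 = -18535/12 ≈ -1544.6)
x(1642) - g = 2*1642/(994 + 1642) - 1*(-18535/12) = 2*1642/2636 + 18535/12 = 2*1642*(1/2636) + 18535/12 = 821/659 + 18535/12 = 12224417/7908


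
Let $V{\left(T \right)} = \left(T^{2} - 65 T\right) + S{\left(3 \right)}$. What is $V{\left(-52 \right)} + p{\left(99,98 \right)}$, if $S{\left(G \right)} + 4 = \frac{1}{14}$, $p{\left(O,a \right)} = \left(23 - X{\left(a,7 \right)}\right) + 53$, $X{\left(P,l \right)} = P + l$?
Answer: $\frac{84715}{14} \approx 6051.1$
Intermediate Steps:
$p{\left(O,a \right)} = 69 - a$ ($p{\left(O,a \right)} = \left(23 - \left(a + 7\right)\right) + 53 = \left(23 - \left(7 + a\right)\right) + 53 = \left(16 - a\right) + 53 = 69 - a$)
$S{\left(G \right)} = - \frac{55}{14}$ ($S{\left(G \right)} = -4 + \frac{1}{14} = - \frac{55}{14}$)
$V{\left(T \right)} = - \frac{55}{14} + T^{2} - 65 T$ ($V{\left(T \right)} = \left(T^{2} - 65 T\right) - \frac{55}{14} = - \frac{55}{14} + T^{2} - 65 T$)
$V{\left(-52 \right)} + p{\left(99,98 \right)} = \left(- \frac{55}{14} + \left(-52\right)^{2} - -3380\right) + \left(69 - 98\right) = \left(- \frac{55}{14} + 2704 + 3380\right) + \left(69 - 98\right) = \frac{85121}{14} - 29 = \frac{84715}{14}$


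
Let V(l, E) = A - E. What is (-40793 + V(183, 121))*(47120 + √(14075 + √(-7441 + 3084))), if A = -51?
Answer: -1930270800 - 40965*√(14075 + I*√4357) ≈ -1.9351e+9 - 11396.0*I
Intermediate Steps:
V(l, E) = -51 - E
(-40793 + V(183, 121))*(47120 + √(14075 + √(-7441 + 3084))) = (-40793 + (-51 - 1*121))*(47120 + √(14075 + √(-7441 + 3084))) = (-40793 + (-51 - 121))*(47120 + √(14075 + √(-4357))) = (-40793 - 172)*(47120 + √(14075 + I*√4357)) = -40965*(47120 + √(14075 + I*√4357)) = -1930270800 - 40965*√(14075 + I*√4357)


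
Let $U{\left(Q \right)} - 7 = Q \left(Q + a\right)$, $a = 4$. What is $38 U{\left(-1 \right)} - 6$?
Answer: $146$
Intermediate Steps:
$U{\left(Q \right)} = 7 + Q \left(4 + Q\right)$ ($U{\left(Q \right)} = 7 + Q \left(Q + 4\right) = 7 + Q \left(4 + Q\right)$)
$38 U{\left(-1 \right)} - 6 = 38 \left(7 + \left(-1\right)^{2} + 4 \left(-1\right)\right) - 6 = 38 \left(7 + 1 - 4\right) - 6 = 38 \cdot 4 - 6 = 152 - 6 = 146$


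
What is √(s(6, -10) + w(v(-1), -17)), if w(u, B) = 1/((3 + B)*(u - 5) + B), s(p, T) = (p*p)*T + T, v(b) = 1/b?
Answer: I*√1660863/67 ≈ 19.235*I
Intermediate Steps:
s(p, T) = T + T*p² (s(p, T) = p²*T + T = T*p² + T = T + T*p²)
w(u, B) = 1/(B + (-5 + u)*(3 + B)) (w(u, B) = 1/((3 + B)*(-5 + u) + B) = 1/((-5 + u)*(3 + B) + B) = 1/(B + (-5 + u)*(3 + B)))
√(s(6, -10) + w(v(-1), -17)) = √(-10*(1 + 6²) + 1/(-15 - 4*(-17) + 3/(-1) - 17/(-1))) = √(-10*(1 + 36) + 1/(-15 + 68 + 3*(-1) - 17*(-1))) = √(-10*37 + 1/(-15 + 68 - 3 + 17)) = √(-370 + 1/67) = √(-24789/67) = I*√1660863/67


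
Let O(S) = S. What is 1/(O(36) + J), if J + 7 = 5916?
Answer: 1/5945 ≈ 0.00016821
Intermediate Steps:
J = 5909 (J = -7 + 5916 = 5909)
1/(O(36) + J) = 1/(36 + 5909) = 1/5945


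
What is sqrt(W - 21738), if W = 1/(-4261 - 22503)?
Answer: I*sqrt(3892795918603)/13382 ≈ 147.44*I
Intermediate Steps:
W = -1/26764 (W = 1/(-26764) = -1/26764 ≈ -3.7364e-5)
sqrt(W - 21738) = sqrt(-1/26764 - 21738) = sqrt(-581795833/26764) = I*sqrt(3892795918603)/13382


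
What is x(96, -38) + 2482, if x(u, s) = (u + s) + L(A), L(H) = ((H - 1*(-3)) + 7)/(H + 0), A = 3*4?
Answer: 15251/6 ≈ 2541.8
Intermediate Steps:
A = 12
L(H) = (10 + H)/H (L(H) = ((H + 3) + 7)/H = ((3 + H) + 7)/H = (10 + H)/H)
x(u, s) = 11/6 + s + u (x(u, s) = (u + s) + (10 + 12)/12 = (s + u) + (1/12)*22 = (s + u) + 11/6 = 11/6 + s + u)
x(96, -38) + 2482 = (11/6 - 38 + 96) + 2482 = 359/6 + 2482 = 15251/6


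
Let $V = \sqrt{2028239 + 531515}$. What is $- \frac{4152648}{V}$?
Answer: $- \frac{2076324 \sqrt{2559754}}{1279877} \approx -2595.5$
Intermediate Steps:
$V = \sqrt{2559754} \approx 1599.9$
$- \frac{4152648}{V} = - \frac{4152648}{\sqrt{2559754}} = - 4152648 \frac{\sqrt{2559754}}{2559754} = - \frac{2076324 \sqrt{2559754}}{1279877}$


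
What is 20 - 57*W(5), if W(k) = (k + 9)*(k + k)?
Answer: -7960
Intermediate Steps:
W(k) = 2*k*(9 + k) (W(k) = (9 + k)*(2*k) = 2*k*(9 + k))
20 - 57*W(5) = 20 - 114*5*(9 + 5) = 20 - 114*5*14 = 20 - 57*140 = 20 - 7980 = -7960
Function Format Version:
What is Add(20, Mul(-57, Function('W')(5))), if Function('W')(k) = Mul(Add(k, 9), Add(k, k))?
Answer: -7960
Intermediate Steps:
Function('W')(k) = Mul(2, k, Add(9, k)) (Function('W')(k) = Mul(Add(9, k), Mul(2, k)) = Mul(2, k, Add(9, k)))
Add(20, Mul(-57, Function('W')(5))) = Add(20, Mul(-57, Mul(2, 5, Add(9, 5)))) = Add(20, Mul(-57, Mul(2, 5, 14))) = Add(20, Mul(-57, 140)) = Add(20, -7980) = -7960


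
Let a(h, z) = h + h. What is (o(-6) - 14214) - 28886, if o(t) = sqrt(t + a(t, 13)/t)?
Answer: -43100 + 2*I ≈ -43100.0 + 2.0*I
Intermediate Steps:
a(h, z) = 2*h
o(t) = sqrt(2 + t) (o(t) = sqrt(t + (2*t)/t) = sqrt(t + 2) = sqrt(2 + t))
(o(-6) - 14214) - 28886 = (sqrt(2 - 6) - 14214) - 28886 = (sqrt(-4) - 14214) - 28886 = (2*I - 14214) - 28886 = (-14214 + 2*I) - 28886 = -43100 + 2*I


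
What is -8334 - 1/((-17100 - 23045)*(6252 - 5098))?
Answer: -386091968219/46327330 ≈ -8334.0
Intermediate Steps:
-8334 - 1/((-17100 - 23045)*(6252 - 5098)) = -8334 - 1/((-40145*1154)) = -8334 - 1/(-46327330) = -8334 - 1*(-1/46327330) = -8334 + 1/46327330 = -386091968219/46327330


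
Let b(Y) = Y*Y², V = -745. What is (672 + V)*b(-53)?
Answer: 10868021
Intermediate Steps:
b(Y) = Y³
(672 + V)*b(-53) = (672 - 745)*(-53)³ = -73*(-148877) = 10868021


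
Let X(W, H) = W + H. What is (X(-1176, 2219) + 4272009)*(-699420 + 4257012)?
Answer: 15201775610784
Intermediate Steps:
X(W, H) = H + W
(X(-1176, 2219) + 4272009)*(-699420 + 4257012) = ((2219 - 1176) + 4272009)*(-699420 + 4257012) = (1043 + 4272009)*3557592 = 4273052*3557592 = 15201775610784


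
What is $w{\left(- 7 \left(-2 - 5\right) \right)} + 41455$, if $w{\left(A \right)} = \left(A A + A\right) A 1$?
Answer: $161505$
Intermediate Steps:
$w{\left(A \right)} = A \left(A + A^{2}\right)$ ($w{\left(A \right)} = \left(A^{2} + A\right) A 1 = \left(A + A^{2}\right) A 1 = A \left(A + A^{2}\right) 1 = A \left(A + A^{2}\right)$)
$w{\left(- 7 \left(-2 - 5\right) \right)} + 41455 = \left(- 7 \left(-2 - 5\right)\right)^{2} \left(1 - 7 \left(-2 - 5\right)\right) + 41455 = \left(\left(-7\right) \left(-7\right)\right)^{2} \left(1 - -49\right) + 41455 = 49^{2} \left(1 + 49\right) + 41455 = 2401 \cdot 50 + 41455 = 120050 + 41455 = 161505$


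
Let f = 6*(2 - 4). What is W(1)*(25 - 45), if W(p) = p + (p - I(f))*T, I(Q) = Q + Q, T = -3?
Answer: 1480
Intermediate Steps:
f = -12 (f = 6*(-2) = -12)
I(Q) = 2*Q
W(p) = -72 - 2*p (W(p) = p + (p - 2*(-12))*(-3) = p + (p - 1*(-24))*(-3) = p + (p + 24)*(-3) = p + (24 + p)*(-3) = p + (-72 - 3*p) = -72 - 2*p)
W(1)*(25 - 45) = (-72 - 2*1)*(25 - 45) = (-72 - 2)*(-20) = -74*(-20) = 1480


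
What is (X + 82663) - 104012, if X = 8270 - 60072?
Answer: -73151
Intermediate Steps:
X = -51802
(X + 82663) - 104012 = (-51802 + 82663) - 104012 = 30861 - 104012 = -73151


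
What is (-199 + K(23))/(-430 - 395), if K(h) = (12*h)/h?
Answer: 17/75 ≈ 0.22667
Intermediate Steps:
K(h) = 12
(-199 + K(23))/(-430 - 395) = (-199 + 12)/(-430 - 395) = -187/(-825) = -187*(-1/825) = 17/75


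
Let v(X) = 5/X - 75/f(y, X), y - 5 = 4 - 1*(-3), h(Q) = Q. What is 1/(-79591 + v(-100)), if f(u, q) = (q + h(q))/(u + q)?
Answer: -20/1592481 ≈ -1.2559e-5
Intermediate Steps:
y = 12 (y = 5 + (4 - 1*(-3)) = 5 + (4 + 3) = 5 + 7 = 12)
f(u, q) = 2*q/(q + u) (f(u, q) = (q + q)/(u + q) = (2*q)/(q + u) = 2*q/(q + u))
v(X) = 5/X - 75*(12 + X)/(2*X) (v(X) = 5/X - 75*(X + 12)/(2*X) = 5/X - 75*(12 + X)/(2*X))
1/(-79591 + v(-100)) = 1/(-79591 + (-75/2 - 445/(-100))) = 1/(-79591 + (-75/2 - 445*(-1/100))) = 1/(-79591 + (-75/2 + 89/20)) = 1/(-79591 - 661/20) = 1/(-1592481/20) = -20/1592481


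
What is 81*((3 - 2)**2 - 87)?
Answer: -6966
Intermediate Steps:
81*((3 - 2)**2 - 87) = 81*(1**2 - 87) = 81*(1 - 87) = 81*(-86) = -6966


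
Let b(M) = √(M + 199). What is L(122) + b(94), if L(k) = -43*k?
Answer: -5246 + √293 ≈ -5228.9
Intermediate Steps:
b(M) = √(199 + M)
L(122) + b(94) = -43*122 + √(199 + 94) = -5246 + √293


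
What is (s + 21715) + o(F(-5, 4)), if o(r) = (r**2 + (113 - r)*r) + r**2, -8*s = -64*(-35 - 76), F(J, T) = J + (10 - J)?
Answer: 22057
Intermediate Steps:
F(J, T) = 10
s = -888 (s = -(-8)*(-35 - 76) = -(-8)*(-111) = -1/8*7104 = -888)
o(r) = 2*r**2 + r*(113 - r) (o(r) = (r**2 + r*(113 - r)) + r**2 = 2*r**2 + r*(113 - r))
(s + 21715) + o(F(-5, 4)) = (-888 + 21715) + 10*(113 + 10) = 20827 + 10*123 = 20827 + 1230 = 22057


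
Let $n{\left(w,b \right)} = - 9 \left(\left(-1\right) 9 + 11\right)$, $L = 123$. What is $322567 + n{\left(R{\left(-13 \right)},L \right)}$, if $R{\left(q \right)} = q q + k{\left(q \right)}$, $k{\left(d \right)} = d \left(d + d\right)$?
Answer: $322549$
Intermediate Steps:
$k{\left(d \right)} = 2 d^{2}$ ($k{\left(d \right)} = d 2 d = 2 d^{2}$)
$R{\left(q \right)} = 3 q^{2}$ ($R{\left(q \right)} = q q + 2 q^{2} = q^{2} + 2 q^{2} = 3 q^{2}$)
$n{\left(w,b \right)} = -18$ ($n{\left(w,b \right)} = - 9 \left(-9 + 11\right) = \left(-9\right) 2 = -18$)
$322567 + n{\left(R{\left(-13 \right)},L \right)} = 322567 - 18 = 322549$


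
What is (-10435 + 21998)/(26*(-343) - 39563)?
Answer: -11563/48481 ≈ -0.23851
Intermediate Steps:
(-10435 + 21998)/(26*(-343) - 39563) = 11563/(-8918 - 39563) = 11563/(-48481) = 11563*(-1/48481) = -11563/48481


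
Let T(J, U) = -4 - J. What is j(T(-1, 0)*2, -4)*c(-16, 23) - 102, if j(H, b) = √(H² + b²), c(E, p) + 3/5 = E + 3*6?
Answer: -102 + 14*√13/5 ≈ -91.904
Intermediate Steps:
c(E, p) = 87/5 + E (c(E, p) = -⅗ + (E + 3*6) = -⅗ + (E + 18) = -⅗ + (18 + E) = 87/5 + E)
j(T(-1, 0)*2, -4)*c(-16, 23) - 102 = √(((-4 - 1*(-1))*2)² + (-4)²)*(87/5 - 16) - 102 = √(((-4 + 1)*2)² + 16)*(7/5) - 102 = √((-3*2)² + 16)*(7/5) - 102 = √((-6)² + 16)*(7/5) - 102 = √(36 + 16)*(7/5) - 102 = √52*(7/5) - 102 = (2*√13)*(7/5) - 102 = 14*√13/5 - 102 = -102 + 14*√13/5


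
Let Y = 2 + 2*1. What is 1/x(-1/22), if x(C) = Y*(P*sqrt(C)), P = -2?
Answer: I*sqrt(22)/8 ≈ 0.5863*I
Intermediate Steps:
Y = 4 (Y = 2 + 2 = 4)
x(C) = -8*sqrt(C) (x(C) = 4*(-2*sqrt(C)) = -8*sqrt(C))
1/x(-1/22) = 1/(-8*I*sqrt(22)/22) = 1/(-4*I*sqrt(22)/11) = I*sqrt(22)/8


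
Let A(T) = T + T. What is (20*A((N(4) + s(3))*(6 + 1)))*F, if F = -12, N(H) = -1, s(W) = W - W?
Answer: 3360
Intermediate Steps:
s(W) = 0
A(T) = 2*T
(20*A((N(4) + s(3))*(6 + 1)))*F = (20*(2*((-1 + 0)*(6 + 1))))*(-12) = (20*(2*(-1*7)))*(-12) = (20*(2*(-7)))*(-12) = (20*(-14))*(-12) = -280*(-12) = 3360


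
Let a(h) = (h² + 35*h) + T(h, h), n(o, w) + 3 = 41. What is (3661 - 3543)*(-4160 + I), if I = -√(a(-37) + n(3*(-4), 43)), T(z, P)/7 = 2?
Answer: -490880 - 354*√14 ≈ -4.9220e+5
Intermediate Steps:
T(z, P) = 14 (T(z, P) = 7*2 = 14)
n(o, w) = 38 (n(o, w) = -3 + 41 = 38)
a(h) = 14 + h² + 35*h (a(h) = (h² + 35*h) + 14 = 14 + h² + 35*h)
I = -3*√14 (I = -√((14 + (-37)² + 35*(-37)) + 38) = -√((14 + 1369 - 1295) + 38) = -√(88 + 38) = -√126 = -3*√14 ≈ -11.225)
(3661 - 3543)*(-4160 + I) = (3661 - 3543)*(-4160 - 3*√14) = 118*(-4160 - 3*√14) = -490880 - 354*√14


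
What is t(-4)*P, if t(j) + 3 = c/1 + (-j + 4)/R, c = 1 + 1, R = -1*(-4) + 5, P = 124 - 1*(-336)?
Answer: -460/9 ≈ -51.111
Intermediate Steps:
P = 460 (P = 124 + 336 = 460)
R = 9 (R = 4 + 5 = 9)
c = 2
t(j) = -5/9 - j/9 (t(j) = -3 + (2/1 + (-j + 4)/9) = -3 + (2*1 + (4 - j)*(1/9)) = -3 + (2 + (4/9 - j/9)) = -3 + (22/9 - j/9) = -5/9 - j/9)
t(-4)*P = (-5/9 - 1/9*(-4))*460 = (-5/9 + 4/9)*460 = -1/9*460 = -460/9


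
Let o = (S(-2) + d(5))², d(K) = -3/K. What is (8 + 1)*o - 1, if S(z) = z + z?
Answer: 4736/25 ≈ 189.44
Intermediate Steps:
S(z) = 2*z
o = 529/25 (o = (2*(-2) - 3/5)² = (-4 - 3*⅕)² = (-4 - ⅗)² = (-23/5)² = 529/25 ≈ 21.160)
(8 + 1)*o - 1 = (8 + 1)*(529/25) - 1 = 9*(529/25) - 1 = 4761/25 - 1 = 4736/25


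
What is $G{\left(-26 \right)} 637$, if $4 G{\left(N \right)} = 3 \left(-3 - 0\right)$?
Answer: $- \frac{5733}{4} \approx -1433.3$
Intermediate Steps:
$G{\left(N \right)} = - \frac{9}{4}$ ($G{\left(N \right)} = \frac{3 \left(-3 - 0\right)}{4} = \frac{3 \left(-3 + 0\right)}{4} = \frac{3 \left(-3\right)}{4} = \frac{1}{4} \left(-9\right) = - \frac{9}{4}$)
$G{\left(-26 \right)} 637 = \left(- \frac{9}{4}\right) 637 = - \frac{5733}{4}$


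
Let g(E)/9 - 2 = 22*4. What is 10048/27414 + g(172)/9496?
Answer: 29405287/65080836 ≈ 0.45183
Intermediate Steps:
g(E) = 810 (g(E) = 18 + 9*(22*4) = 18 + 9*88 = 18 + 792 = 810)
10048/27414 + g(172)/9496 = 10048/27414 + 810/9496 = 10048*(1/27414) + 810*(1/9496) = 5024/13707 + 405/4748 = 29405287/65080836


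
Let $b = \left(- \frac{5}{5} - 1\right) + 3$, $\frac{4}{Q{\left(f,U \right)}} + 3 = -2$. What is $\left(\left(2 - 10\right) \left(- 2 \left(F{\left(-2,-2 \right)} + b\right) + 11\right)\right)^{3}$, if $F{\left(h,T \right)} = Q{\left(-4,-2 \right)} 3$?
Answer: $- \frac{168196608}{125} \approx -1.3456 \cdot 10^{6}$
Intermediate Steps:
$Q{\left(f,U \right)} = - \frac{4}{5}$ ($Q{\left(f,U \right)} = \frac{4}{-3 - 2} = \frac{4}{-5} = 4 \left(- \frac{1}{5}\right) = - \frac{4}{5}$)
$F{\left(h,T \right)} = - \frac{12}{5}$ ($F{\left(h,T \right)} = \left(- \frac{4}{5}\right) 3 = - \frac{12}{5}$)
$b = 1$ ($b = \left(\left(-5\right) \frac{1}{5} - 1\right) + 3 = \left(-1 - 1\right) + 3 = -2 + 3 = 1$)
$\left(\left(2 - 10\right) \left(- 2 \left(F{\left(-2,-2 \right)} + b\right) + 11\right)\right)^{3} = \left(\left(2 - 10\right) \left(- 2 \left(- \frac{12}{5} + 1\right) + 11\right)\right)^{3} = \left(- 8 \left(\left(-2\right) \left(- \frac{7}{5}\right) + 11\right)\right)^{3} = \left(- 8 \left(\frac{14}{5} + 11\right)\right)^{3} = \left(\left(-8\right) \frac{69}{5}\right)^{3} = \left(- \frac{552}{5}\right)^{3} = - \frac{168196608}{125}$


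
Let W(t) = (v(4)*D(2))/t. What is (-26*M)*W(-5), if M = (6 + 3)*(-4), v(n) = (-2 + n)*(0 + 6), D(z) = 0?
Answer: 0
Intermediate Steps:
v(n) = -12 + 6*n (v(n) = (-2 + n)*6 = -12 + 6*n)
M = -36 (M = 9*(-4) = -36)
W(t) = 0 (W(t) = ((-12 + 6*4)*0)/t = ((-12 + 24)*0)/t = (12*0)/t = 0/t = 0)
(-26*M)*W(-5) = -26*(-36)*0 = 936*0 = 0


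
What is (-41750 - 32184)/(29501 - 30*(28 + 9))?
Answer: -73934/28391 ≈ -2.6041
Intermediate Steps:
(-41750 - 32184)/(29501 - 30*(28 + 9)) = -73934/(29501 - 30*37) = -73934/(29501 - 1110) = -73934/28391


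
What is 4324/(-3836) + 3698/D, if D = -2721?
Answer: -6487783/2609439 ≈ -2.4863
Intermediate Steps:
4324/(-3836) + 3698/D = 4324/(-3836) + 3698/(-2721) = 4324*(-1/3836) + 3698*(-1/2721) = -1081/959 - 3698/2721 = -6487783/2609439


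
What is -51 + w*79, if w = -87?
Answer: -6924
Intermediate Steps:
-51 + w*79 = -51 - 87*79 = -51 - 6873 = -6924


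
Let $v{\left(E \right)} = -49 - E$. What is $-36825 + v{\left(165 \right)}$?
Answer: $-37039$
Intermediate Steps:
$-36825 + v{\left(165 \right)} = -36825 - 214 = -37039$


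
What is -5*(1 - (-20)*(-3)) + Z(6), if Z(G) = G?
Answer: 301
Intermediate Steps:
-5*(1 - (-20)*(-3)) + Z(6) = -5*(1 - (-20)*(-3)) + 6 = -5*(1 - 5*12) + 6 = -5*(1 - 60) + 6 = -5*(-59) + 6 = 295 + 6 = 301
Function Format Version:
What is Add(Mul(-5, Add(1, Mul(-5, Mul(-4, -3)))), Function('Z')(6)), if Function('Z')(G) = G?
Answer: 301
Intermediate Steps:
Add(Mul(-5, Add(1, Mul(-5, Mul(-4, -3)))), Function('Z')(6)) = Add(Mul(-5, Add(1, Mul(-5, Mul(-4, -3)))), 6) = Add(Mul(-5, Add(1, Mul(-5, 12))), 6) = Add(Mul(-5, Add(1, -60)), 6) = Add(Mul(-5, -59), 6) = Add(295, 6) = 301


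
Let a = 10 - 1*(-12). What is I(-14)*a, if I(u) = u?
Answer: -308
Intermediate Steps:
a = 22 (a = 10 + 12 = 22)
I(-14)*a = -14*22 = -308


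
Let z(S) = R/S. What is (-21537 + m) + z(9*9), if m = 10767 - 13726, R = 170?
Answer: -1984006/81 ≈ -24494.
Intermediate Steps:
m = -2959
z(S) = 170/S
(-21537 + m) + z(9*9) = (-21537 - 2959) + 170/((9*9)) = -24496 + 170/81 = -1984006/81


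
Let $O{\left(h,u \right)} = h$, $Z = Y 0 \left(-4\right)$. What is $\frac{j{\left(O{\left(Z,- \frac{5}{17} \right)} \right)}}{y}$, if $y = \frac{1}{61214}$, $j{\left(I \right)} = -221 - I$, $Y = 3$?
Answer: $-13528294$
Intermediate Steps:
$Z = 0$ ($Z = 3 \cdot 0 \left(-4\right) = 0 \left(-4\right) = 0$)
$y = \frac{1}{61214} \approx 1.6336 \cdot 10^{-5}$
$\frac{j{\left(O{\left(Z,- \frac{5}{17} \right)} \right)}}{y} = \left(-221 - 0\right) \frac{1}{\frac{1}{61214}} = \left(-221 + 0\right) 61214 = \left(-221\right) 61214 = -13528294$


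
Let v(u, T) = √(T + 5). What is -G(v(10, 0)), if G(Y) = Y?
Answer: -√5 ≈ -2.2361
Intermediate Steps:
v(u, T) = √(5 + T)
-G(v(10, 0)) = -√(5 + 0) = -√5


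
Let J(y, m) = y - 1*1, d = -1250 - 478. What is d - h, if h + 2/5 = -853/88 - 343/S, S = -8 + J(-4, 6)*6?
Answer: -14437161/8360 ≈ -1726.9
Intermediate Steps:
d = -1728
J(y, m) = -1 + y (J(y, m) = y - 1 = -1 + y)
S = -38 (S = -8 + (-1 - 4)*6 = -8 - 5*6 = -8 - 30 = -38)
h = -8919/8360 (h = -⅖ + (-853/88 - 343/(-38)) = -⅖ + (-853*1/88 - 343*(-1/38)) = -⅖ + (-853/88 + 343/38) = -⅖ - 1115/1672 = -8919/8360 ≈ -1.0669)
d - h = -1728 - 1*(-8919/8360) = -1728 + 8919/8360 = -14437161/8360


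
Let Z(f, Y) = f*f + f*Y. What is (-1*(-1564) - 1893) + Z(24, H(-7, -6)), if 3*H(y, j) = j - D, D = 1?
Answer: 191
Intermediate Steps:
H(y, j) = -⅓ + j/3 (H(y, j) = (j - 1*1)/3 = (j - 1)/3 = (-1 + j)/3 = -⅓ + j/3)
Z(f, Y) = f² + Y*f
(-1*(-1564) - 1893) + Z(24, H(-7, -6)) = (-1*(-1564) - 1893) + 24*((-⅓ + (⅓)*(-6)) + 24) = (1564 - 1893) + 24*((-⅓ - 2) + 24) = -329 + 24*(-7/3 + 24) = -329 + 24*(65/3) = -329 + 520 = 191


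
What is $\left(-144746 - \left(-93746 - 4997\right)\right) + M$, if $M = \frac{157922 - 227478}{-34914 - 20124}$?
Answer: $- \frac{1265921779}{27519} \approx -46002.0$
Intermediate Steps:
$M = \frac{34778}{27519}$ ($M = - \frac{69556}{-55038} = \left(-69556\right) \left(- \frac{1}{55038}\right) = \frac{34778}{27519} \approx 1.2638$)
$\left(-144746 - \left(-93746 - 4997\right)\right) + M = \left(-144746 - \left(-93746 - 4997\right)\right) + \frac{34778}{27519} = \left(-144746 - -98743\right) + \frac{34778}{27519} = \left(-144746 + 98743\right) + \frac{34778}{27519} = -46003 + \frac{34778}{27519} = - \frac{1265921779}{27519}$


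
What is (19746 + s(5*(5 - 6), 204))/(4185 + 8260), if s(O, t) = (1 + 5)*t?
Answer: 4194/2489 ≈ 1.6850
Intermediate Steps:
s(O, t) = 6*t
(19746 + s(5*(5 - 6), 204))/(4185 + 8260) = (19746 + 6*204)/(4185 + 8260) = (19746 + 1224)/12445 = 20970*(1/12445) = 4194/2489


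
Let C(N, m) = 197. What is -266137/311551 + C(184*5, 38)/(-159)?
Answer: -103691330/49536609 ≈ -2.0932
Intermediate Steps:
-266137/311551 + C(184*5, 38)/(-159) = -266137/311551 + 197/(-159) = -266137*1/311551 + 197*(-1/159) = -266137/311551 - 197/159 = -103691330/49536609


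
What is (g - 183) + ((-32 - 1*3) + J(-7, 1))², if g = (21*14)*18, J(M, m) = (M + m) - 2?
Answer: 6958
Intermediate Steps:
J(M, m) = -2 + M + m
g = 5292 (g = 294*18 = 5292)
(g - 183) + ((-32 - 1*3) + J(-7, 1))² = (5292 - 183) + ((-32 - 1*3) + (-2 - 7 + 1))² = 5109 + ((-32 - 3) - 8)² = 5109 + (-35 - 8)² = 5109 + (-43)² = 5109 + 1849 = 6958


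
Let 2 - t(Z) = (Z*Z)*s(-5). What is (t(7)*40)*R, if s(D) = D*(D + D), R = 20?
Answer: -1958400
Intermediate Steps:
s(D) = 2*D**2 (s(D) = D*(2*D) = 2*D**2)
t(Z) = 2 - 50*Z**2 (t(Z) = 2 - Z*Z*2*(-5)**2 = 2 - Z**2*2*25 = 2 - Z**2*50 = 2 - 50*Z**2)
(t(7)*40)*R = ((2 - 50*7**2)*40)*20 = ((2 - 50*49)*40)*20 = ((2 - 2450)*40)*20 = -2448*40*20 = -97920*20 = -1958400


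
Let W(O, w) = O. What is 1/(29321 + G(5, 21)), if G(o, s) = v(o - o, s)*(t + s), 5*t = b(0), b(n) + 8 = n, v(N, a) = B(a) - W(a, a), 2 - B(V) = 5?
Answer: 5/144277 ≈ 3.4656e-5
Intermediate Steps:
B(V) = -3 (B(V) = 2 - 1*5 = 2 - 5 = -3)
v(N, a) = -3 - a
b(n) = -8 + n
t = -8/5 (t = (-8 + 0)/5 = (⅕)*(-8) = -8/5 ≈ -1.6000)
G(o, s) = (-3 - s)*(-8/5 + s)
1/(29321 + G(5, 21)) = 1/(29321 - (-8 + 5*21)*(3 + 21)/5) = 1/(29321 - ⅕*(-8 + 105)*24) = 1/(29321 - ⅕*97*24) = 1/(29321 - 2328/5) = 1/(144277/5) = 5/144277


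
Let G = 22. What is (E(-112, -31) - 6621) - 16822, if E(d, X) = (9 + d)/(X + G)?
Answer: -210884/9 ≈ -23432.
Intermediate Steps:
E(d, X) = (9 + d)/(22 + X) (E(d, X) = (9 + d)/(X + 22) = (9 + d)/(22 + X))
(E(-112, -31) - 6621) - 16822 = ((9 - 112)/(22 - 31) - 6621) - 16822 = (-103/(-9) - 6621) - 16822 = (-1/9*(-103) - 6621) - 16822 = (103/9 - 6621) - 16822 = -59486/9 - 16822 = -210884/9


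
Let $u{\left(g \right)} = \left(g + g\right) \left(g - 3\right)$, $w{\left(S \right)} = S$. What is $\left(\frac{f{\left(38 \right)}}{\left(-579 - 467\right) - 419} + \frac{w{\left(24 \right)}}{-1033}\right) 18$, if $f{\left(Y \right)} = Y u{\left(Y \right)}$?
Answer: $- \frac{376022880}{302669} \approx -1242.4$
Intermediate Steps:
$u{\left(g \right)} = 2 g \left(-3 + g\right)$
$f{\left(Y \right)} = 2 Y^{2} \left(-3 + Y\right)$ ($f{\left(Y \right)} = Y 2 Y \left(-3 + Y\right) = 2 Y^{2} \left(-3 + Y\right)$)
$\left(\frac{f{\left(38 \right)}}{\left(-579 - 467\right) - 419} + \frac{w{\left(24 \right)}}{-1033}\right) 18 = \left(\frac{2 \cdot 38^{2} \left(-3 + 38\right)}{\left(-579 - 467\right) - 419} + \frac{24}{-1033}\right) 18 = \left(\frac{2 \cdot 1444 \cdot 35}{-1046 - 419} + 24 \left(- \frac{1}{1033}\right)\right) 18 = \left(\frac{101080}{-1465} - \frac{24}{1033}\right) 18 = \left(101080 \left(- \frac{1}{1465}\right) - \frac{24}{1033}\right) 18 = \left(- \frac{20216}{293} - \frac{24}{1033}\right) 18 = \left(- \frac{20890160}{302669}\right) 18 = - \frac{376022880}{302669}$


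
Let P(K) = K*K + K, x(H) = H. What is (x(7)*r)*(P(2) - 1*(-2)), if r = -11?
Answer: -616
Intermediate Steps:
P(K) = K + K**2 (P(K) = K**2 + K = K + K**2)
(x(7)*r)*(P(2) - 1*(-2)) = (7*(-11))*(2*(1 + 2) - 1*(-2)) = -77*(2*3 + 2) = -77*(6 + 2) = -77*8 = -616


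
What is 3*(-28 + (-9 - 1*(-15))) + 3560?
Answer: 3494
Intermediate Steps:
3*(-28 + (-9 - 1*(-15))) + 3560 = 3*(-28 + (-9 + 15)) + 3560 = 3*(-28 + 6) + 3560 = 3*(-22) + 3560 = -66 + 3560 = 3494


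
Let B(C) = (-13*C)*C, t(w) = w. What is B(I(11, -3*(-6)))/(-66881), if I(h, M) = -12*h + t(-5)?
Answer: 243997/66881 ≈ 3.6482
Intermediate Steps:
I(h, M) = -5 - 12*h (I(h, M) = -12*h - 5 = -5 - 12*h)
B(C) = -13*C²
B(I(11, -3*(-6)))/(-66881) = -13*(-5 - 12*11)²/(-66881) = -13*(-5 - 132)²*(-1/66881) = -13*(-137)²*(-1/66881) = -13*18769*(-1/66881) = -243997*(-1/66881) = 243997/66881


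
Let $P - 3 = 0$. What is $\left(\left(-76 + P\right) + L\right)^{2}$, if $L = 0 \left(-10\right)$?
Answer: $5329$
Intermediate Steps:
$P = 3$ ($P = 3 + 0 = 3$)
$L = 0$
$\left(\left(-76 + P\right) + L\right)^{2} = \left(\left(-76 + 3\right) + 0\right)^{2} = \left(-73 + 0\right)^{2} = \left(-73\right)^{2} = 5329$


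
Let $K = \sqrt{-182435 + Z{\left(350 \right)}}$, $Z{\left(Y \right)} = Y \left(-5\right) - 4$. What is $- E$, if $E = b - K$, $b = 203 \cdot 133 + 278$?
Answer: $-27277 + i \sqrt{184189} \approx -27277.0 + 429.17 i$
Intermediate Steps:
$Z{\left(Y \right)} = -4 - 5 Y$ ($Z{\left(Y \right)} = - 5 Y - 4 = -4 - 5 Y$)
$b = 27277$ ($b = 26999 + 278 = 27277$)
$K = i \sqrt{184189}$ ($K = \sqrt{-182435 - 1754} = \sqrt{-184189} = i \sqrt{184189} \approx 429.17 i$)
$E = 27277 - i \sqrt{184189} \approx 27277.0 - 429.17 i$
$- E = - (27277 - i \sqrt{184189}) = -27277 + i \sqrt{184189}$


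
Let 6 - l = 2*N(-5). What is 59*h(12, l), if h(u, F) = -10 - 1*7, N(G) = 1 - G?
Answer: -1003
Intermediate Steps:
l = -6 (l = 6 - 2*(1 - 1*(-5)) = 6 - 2*(1 + 5) = 6 - 2*6 = 6 - 1*12 = 6 - 12 = -6)
h(u, F) = -17 (h(u, F) = -10 - 7 = -17)
59*h(12, l) = 59*(-17) = -1003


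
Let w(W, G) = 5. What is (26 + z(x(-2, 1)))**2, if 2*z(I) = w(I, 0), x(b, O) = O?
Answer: 3249/4 ≈ 812.25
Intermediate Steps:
z(I) = 5/2 (z(I) = (1/2)*5 = 5/2)
(26 + z(x(-2, 1)))**2 = (26 + 5/2)**2 = (57/2)**2 = 3249/4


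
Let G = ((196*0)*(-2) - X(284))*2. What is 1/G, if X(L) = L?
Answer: -1/568 ≈ -0.0017606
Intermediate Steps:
G = -568 (G = ((196*0)*(-2) - 1*284)*2 = (0*(-2) - 284)*2 = (0 - 284)*2 = -284*2 = -568)
1/G = 1/(-568) = -1/568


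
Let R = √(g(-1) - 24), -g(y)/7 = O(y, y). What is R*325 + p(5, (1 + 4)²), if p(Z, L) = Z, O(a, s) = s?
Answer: 5 + 325*I*√17 ≈ 5.0 + 1340.0*I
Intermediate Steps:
g(y) = -7*y
R = I*√17 (R = √(-7*(-1) - 24) = √(7 - 24) = √(-17) = I*√17 ≈ 4.1231*I)
R*325 + p(5, (1 + 4)²) = (I*√17)*325 + 5 = 325*I*√17 + 5 = 5 + 325*I*√17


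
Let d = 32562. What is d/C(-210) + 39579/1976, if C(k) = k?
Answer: -9338487/69160 ≈ -135.03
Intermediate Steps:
d/C(-210) + 39579/1976 = 32562/(-210) + 39579/1976 = 32562*(-1/210) + 39579*(1/1976) = -5427/35 + 39579/1976 = -9338487/69160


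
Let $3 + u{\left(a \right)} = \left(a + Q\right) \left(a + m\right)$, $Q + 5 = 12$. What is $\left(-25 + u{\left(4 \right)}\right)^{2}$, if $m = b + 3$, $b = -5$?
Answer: $36$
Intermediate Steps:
$Q = 7$ ($Q = -5 + 12 = 7$)
$m = -2$ ($m = -5 + 3 = -2$)
$u{\left(a \right)} = -3 + \left(-2 + a\right) \left(7 + a\right)$ ($u{\left(a \right)} = -3 + \left(a + 7\right) \left(a - 2\right) = -3 + \left(7 + a\right) \left(-2 + a\right) = -3 + \left(-2 + a\right) \left(7 + a\right)$)
$\left(-25 + u{\left(4 \right)}\right)^{2} = \left(-25 + \left(-17 + 4^{2} + 5 \cdot 4\right)\right)^{2} = \left(-25 + \left(-17 + 16 + 20\right)\right)^{2} = \left(-25 + 19\right)^{2} = \left(-6\right)^{2} = 36$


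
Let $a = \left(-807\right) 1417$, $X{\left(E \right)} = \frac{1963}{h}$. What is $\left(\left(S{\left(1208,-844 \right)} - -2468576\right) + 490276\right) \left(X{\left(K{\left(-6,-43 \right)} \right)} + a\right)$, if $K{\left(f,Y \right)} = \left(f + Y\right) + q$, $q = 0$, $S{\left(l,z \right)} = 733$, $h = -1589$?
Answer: $- \frac{5377724738573590}{1589} \approx -3.3843 \cdot 10^{12}$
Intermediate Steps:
$K{\left(f,Y \right)} = Y + f$ ($K{\left(f,Y \right)} = \left(f + Y\right) + 0 = \left(Y + f\right) + 0 = Y + f$)
$X{\left(E \right)} = - \frac{1963}{1589}$ ($X{\left(E \right)} = \frac{1963}{-1589} = 1963 \left(- \frac{1}{1589}\right) = - \frac{1963}{1589}$)
$a = -1143519$
$\left(\left(S{\left(1208,-844 \right)} - -2468576\right) + 490276\right) \left(X{\left(K{\left(-6,-43 \right)} \right)} + a\right) = \left(\left(733 - -2468576\right) + 490276\right) \left(- \frac{1963}{1589} - 1143519\right) = \left(\left(733 + 2468576\right) + 490276\right) \left(- \frac{1817053654}{1589}\right) = \left(2469309 + 490276\right) \left(- \frac{1817053654}{1589}\right) = 2959585 \left(- \frac{1817053654}{1589}\right) = - \frac{5377724738573590}{1589}$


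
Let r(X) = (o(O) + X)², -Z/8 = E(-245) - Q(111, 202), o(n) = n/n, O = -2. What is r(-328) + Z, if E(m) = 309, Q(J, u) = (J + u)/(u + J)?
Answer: 104465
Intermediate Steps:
o(n) = 1
Q(J, u) = 1 (Q(J, u) = (J + u)/(J + u) = 1)
Z = -2464 (Z = -8*(309 - 1*1) = -8*(309 - 1) = -8*308 = -2464)
r(X) = (1 + X)²
r(-328) + Z = (1 - 328)² - 2464 = (-327)² - 2464 = 106929 - 2464 = 104465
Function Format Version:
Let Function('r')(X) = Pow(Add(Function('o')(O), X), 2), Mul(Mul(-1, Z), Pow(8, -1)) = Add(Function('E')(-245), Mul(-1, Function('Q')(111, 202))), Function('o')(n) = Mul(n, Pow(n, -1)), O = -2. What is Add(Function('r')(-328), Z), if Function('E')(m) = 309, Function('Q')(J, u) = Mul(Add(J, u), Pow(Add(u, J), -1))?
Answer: 104465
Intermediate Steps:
Function('o')(n) = 1
Function('Q')(J, u) = 1 (Function('Q')(J, u) = Mul(Add(J, u), Pow(Add(J, u), -1)) = 1)
Z = -2464 (Z = Mul(-8, Add(309, Mul(-1, 1))) = Mul(-8, Add(309, -1)) = Mul(-8, 308) = -2464)
Function('r')(X) = Pow(Add(1, X), 2)
Add(Function('r')(-328), Z) = Add(Pow(Add(1, -328), 2), -2464) = Add(Pow(-327, 2), -2464) = Add(106929, -2464) = 104465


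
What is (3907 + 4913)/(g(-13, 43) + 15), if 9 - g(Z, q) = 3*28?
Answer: -147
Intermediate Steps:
g(Z, q) = -75 (g(Z, q) = 9 - 3*28 = 9 - 1*84 = 9 - 84 = -75)
(3907 + 4913)/(g(-13, 43) + 15) = (3907 + 4913)/(-75 + 15) = 8820/(-60) = 8820*(-1/60) = -147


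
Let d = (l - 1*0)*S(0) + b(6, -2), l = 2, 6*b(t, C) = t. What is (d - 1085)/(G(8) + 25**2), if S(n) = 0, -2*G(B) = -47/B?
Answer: -17344/10047 ≈ -1.7263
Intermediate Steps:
G(B) = 47/(2*B) (G(B) = -(-47)/(2*B) = 47/(2*B))
b(t, C) = t/6
d = 1 (d = (2 - 1*0)*0 + (1/6)*6 = (2 + 0)*0 + 1 = 2*0 + 1 = 0 + 1 = 1)
(d - 1085)/(G(8) + 25**2) = (1 - 1085)/((47/2)/8 + 25**2) = -1084/((47/2)*(1/8) + 625) = -1084/(47/16 + 625) = -1084/10047/16 = -1084*16/10047 = -17344/10047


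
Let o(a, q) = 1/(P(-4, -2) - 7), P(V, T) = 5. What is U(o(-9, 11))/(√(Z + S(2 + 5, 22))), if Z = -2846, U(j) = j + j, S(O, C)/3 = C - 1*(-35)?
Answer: I*√107/535 ≈ 0.019335*I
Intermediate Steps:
o(a, q) = -½ (o(a, q) = 1/(5 - 7) = 1/(-2) = -½)
S(O, C) = 105 + 3*C (S(O, C) = 3*(C - 1*(-35)) = 3*(C + 35) = 3*(35 + C) = 105 + 3*C)
U(j) = 2*j
U(o(-9, 11))/(√(Z + S(2 + 5, 22))) = (2*(-½))/(√(-2846 + (105 + 3*22))) = -1/(√(-2846 + (105 + 66))) = -1/(√(-2846 + 171)) = -1/(√(-2675)) = -1/(5*I*√107) = -(-1)*I*√107/535 = I*√107/535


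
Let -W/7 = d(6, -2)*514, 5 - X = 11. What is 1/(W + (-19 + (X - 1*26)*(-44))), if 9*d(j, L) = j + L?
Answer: -9/1891 ≈ -0.0047594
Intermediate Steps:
X = -6 (X = 5 - 1*11 = 5 - 11 = -6)
d(j, L) = L/9 + j/9 (d(j, L) = (j + L)/9 = (L + j)/9 = L/9 + j/9)
W = -14392/9 (W = -7*((⅑)*(-2) + (⅑)*6)*514 = -7*(-2/9 + ⅔)*514 = -28*514/9 = -7*2056/9 = -14392/9 ≈ -1599.1)
1/(W + (-19 + (X - 1*26)*(-44))) = 1/(-14392/9 + (-19 + (-6 - 1*26)*(-44))) = 1/(-14392/9 + (-19 + (-6 - 26)*(-44))) = 1/(-14392/9 + (-19 - 32*(-44))) = 1/(-14392/9 + (-19 + 1408)) = 1/(-14392/9 + 1389) = 1/(-1891/9) = -9/1891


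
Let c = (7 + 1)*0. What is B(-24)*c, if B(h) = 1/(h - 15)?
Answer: 0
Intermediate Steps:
B(h) = 1/(-15 + h)
c = 0 (c = 8*0 = 0)
B(-24)*c = 0/(-15 - 24) = 0/(-39) = -1/39*0 = 0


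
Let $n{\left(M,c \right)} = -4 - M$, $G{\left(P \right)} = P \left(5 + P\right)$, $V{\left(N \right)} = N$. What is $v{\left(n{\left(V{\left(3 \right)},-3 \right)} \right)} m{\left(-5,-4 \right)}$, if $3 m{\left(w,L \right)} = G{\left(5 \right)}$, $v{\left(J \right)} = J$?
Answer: $- \frac{350}{3} \approx -116.67$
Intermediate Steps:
$m{\left(w,L \right)} = \frac{50}{3}$ ($m{\left(w,L \right)} = \frac{5 \left(5 + 5\right)}{3} = \frac{5 \cdot 10}{3} = \frac{1}{3} \cdot 50 = \frac{50}{3}$)
$v{\left(n{\left(V{\left(3 \right)},-3 \right)} \right)} m{\left(-5,-4 \right)} = \left(-4 - 3\right) \frac{50}{3} = \left(-7\right) \frac{50}{3} = - \frac{350}{3}$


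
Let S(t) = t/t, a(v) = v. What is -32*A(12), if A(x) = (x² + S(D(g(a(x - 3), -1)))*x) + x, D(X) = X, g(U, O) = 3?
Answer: -5376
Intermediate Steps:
S(t) = 1
A(x) = x² + 2*x (A(x) = (x² + 1*x) + x = (x² + x) + x = (x + x²) + x = x² + 2*x)
-32*A(12) = -384*(2 + 12) = -384*14 = -32*168 = -5376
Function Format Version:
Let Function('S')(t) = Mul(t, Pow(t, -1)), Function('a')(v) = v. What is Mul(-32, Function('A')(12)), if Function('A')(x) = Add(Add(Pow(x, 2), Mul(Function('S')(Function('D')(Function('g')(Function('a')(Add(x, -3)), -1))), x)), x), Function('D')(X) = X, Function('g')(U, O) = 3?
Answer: -5376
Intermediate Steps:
Function('S')(t) = 1
Function('A')(x) = Add(Pow(x, 2), Mul(2, x)) (Function('A')(x) = Add(Add(Pow(x, 2), Mul(1, x)), x) = Add(Add(Pow(x, 2), x), x) = Add(Add(x, Pow(x, 2)), x) = Add(Pow(x, 2), Mul(2, x)))
Mul(-32, Function('A')(12)) = Mul(-32, Mul(12, Add(2, 12))) = Mul(-32, Mul(12, 14)) = Mul(-32, 168) = -5376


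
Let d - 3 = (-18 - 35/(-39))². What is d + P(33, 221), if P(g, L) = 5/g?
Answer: 4946507/16731 ≈ 295.65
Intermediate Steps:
d = 449452/1521 (d = 3 + (-18 - 35/(-39))² = 3 + (-18 - 35*(-1/39))² = 3 + (-18 + 35/39)² = 3 + (-667/39)² = 3 + 444889/1521 = 449452/1521 ≈ 295.50)
d + P(33, 221) = 449452/1521 + 5/33 = 4946507/16731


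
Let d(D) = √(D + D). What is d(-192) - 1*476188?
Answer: -476188 + 8*I*√6 ≈ -4.7619e+5 + 19.596*I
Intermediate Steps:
d(D) = √2*√D (d(D) = √(2*D) = √2*√D)
d(-192) - 1*476188 = √2*√(-192) - 1*476188 = √2*(8*I*√3) - 476188 = 8*I*√6 - 476188 = -476188 + 8*I*√6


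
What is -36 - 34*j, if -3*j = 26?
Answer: 776/3 ≈ 258.67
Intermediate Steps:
j = -26/3 (j = -⅓*26 = -26/3 ≈ -8.6667)
-36 - 34*j = -36 - 34*(-26/3) = -36 + 884/3 = 776/3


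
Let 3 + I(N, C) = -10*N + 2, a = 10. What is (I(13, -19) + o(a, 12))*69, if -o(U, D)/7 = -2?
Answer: -8073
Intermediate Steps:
o(U, D) = 14 (o(U, D) = -7*(-2) = 14)
I(N, C) = -1 - 10*N (I(N, C) = -3 + (-10*N + 2) = -3 + (2 - 10*N) = -1 - 10*N)
(I(13, -19) + o(a, 12))*69 = ((-1 - 10*13) + 14)*69 = ((-1 - 130) + 14)*69 = (-131 + 14)*69 = -117*69 = -8073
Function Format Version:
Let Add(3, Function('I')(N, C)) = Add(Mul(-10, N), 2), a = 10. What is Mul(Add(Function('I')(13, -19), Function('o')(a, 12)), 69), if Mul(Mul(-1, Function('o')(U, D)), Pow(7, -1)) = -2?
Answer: -8073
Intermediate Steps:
Function('o')(U, D) = 14 (Function('o')(U, D) = Mul(-7, -2) = 14)
Function('I')(N, C) = Add(-1, Mul(-10, N)) (Function('I')(N, C) = Add(-3, Add(Mul(-10, N), 2)) = Add(-3, Add(2, Mul(-10, N))) = Add(-1, Mul(-10, N)))
Mul(Add(Function('I')(13, -19), Function('o')(a, 12)), 69) = Mul(Add(Add(-1, Mul(-10, 13)), 14), 69) = Mul(Add(Add(-1, -130), 14), 69) = Mul(Add(-131, 14), 69) = Mul(-117, 69) = -8073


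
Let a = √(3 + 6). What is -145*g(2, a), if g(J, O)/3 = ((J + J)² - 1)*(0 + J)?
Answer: -13050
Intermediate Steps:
a = 3 (a = √9 = 3)
g(J, O) = 3*J*(-1 + 4*J²) (g(J, O) = 3*(((J + J)² - 1)*(0 + J)) = 3*(((2*J)² - 1)*J) = 3*((4*J² - 1)*J) = 3*((-1 + 4*J²)*J) = 3*(J*(-1 + 4*J²)) = 3*J*(-1 + 4*J²))
-145*g(2, a) = -145*(-3*2 + 12*2³) = -145*(-6 + 12*8) = -145*(-6 + 96) = -145*90 = -13050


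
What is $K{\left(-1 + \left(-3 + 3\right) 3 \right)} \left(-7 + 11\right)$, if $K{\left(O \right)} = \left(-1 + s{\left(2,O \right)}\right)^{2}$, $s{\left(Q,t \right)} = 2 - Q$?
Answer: $4$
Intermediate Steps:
$K{\left(O \right)} = 1$ ($K{\left(O \right)} = \left(-1 + \left(2 - 2\right)\right)^{2} = \left(-1 + 0\right)^{2} = \left(-1\right)^{2} = 1$)
$K{\left(-1 + \left(-3 + 3\right) 3 \right)} \left(-7 + 11\right) = 1 \left(-7 + 11\right) = 1 \cdot 4 = 4$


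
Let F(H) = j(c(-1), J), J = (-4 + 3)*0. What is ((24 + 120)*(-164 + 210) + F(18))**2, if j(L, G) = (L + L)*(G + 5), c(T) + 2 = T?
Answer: 43480836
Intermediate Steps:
J = 0 (J = -1*0 = 0)
c(T) = -2 + T
j(L, G) = 2*L*(5 + G) (j(L, G) = (2*L)*(5 + G) = 2*L*(5 + G))
F(H) = -30 (F(H) = 2*(-2 - 1)*(5 + 0) = 2*(-3)*5 = -30)
((24 + 120)*(-164 + 210) + F(18))**2 = ((24 + 120)*(-164 + 210) - 30)**2 = (144*46 - 30)**2 = (6624 - 30)**2 = 6594**2 = 43480836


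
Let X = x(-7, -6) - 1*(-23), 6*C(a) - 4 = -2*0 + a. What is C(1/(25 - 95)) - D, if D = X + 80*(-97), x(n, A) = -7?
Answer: 1084253/140 ≈ 7744.7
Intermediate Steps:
C(a) = 2/3 + a/6 (C(a) = 2/3 + (-2*0 + a)/6 = 2/3 + (0 + a)/6 = 2/3 + a/6)
X = 16 (X = -7 - 1*(-23) = -7 + 23 = 16)
D = -7744 (D = 16 + 80*(-97) = 16 - 7760 = -7744)
C(1/(25 - 95)) - D = (2/3 + 1/(6*(25 - 95))) - 1*(-7744) = (2/3 + (1/6)/(-70)) + 7744 = (2/3 + (1/6)*(-1/70)) + 7744 = (2/3 - 1/420) + 7744 = 93/140 + 7744 = 1084253/140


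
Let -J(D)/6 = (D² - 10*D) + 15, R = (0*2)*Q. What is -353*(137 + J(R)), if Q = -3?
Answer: -16591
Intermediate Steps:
R = 0 (R = (0*2)*(-3) = 0*(-3) = 0)
J(D) = -90 - 6*D² + 60*D (J(D) = -6*((D² - 10*D) + 15) = -6*(15 + D² - 10*D) = -90 - 6*D² + 60*D)
-353*(137 + J(R)) = -353*(137 + (-90 - 6*0² + 60*0)) = -353*(137 + (-90 - 6*0 + 0)) = -353*(137 + (-90 + 0 + 0)) = -353*(137 - 90) = -353*47 = -16591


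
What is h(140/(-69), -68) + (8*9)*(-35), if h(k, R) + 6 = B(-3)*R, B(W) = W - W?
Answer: -2526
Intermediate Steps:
B(W) = 0
h(k, R) = -6 (h(k, R) = -6 + 0*R = -6 + 0 = -6)
h(140/(-69), -68) + (8*9)*(-35) = -6 + (8*9)*(-35) = -6 + 72*(-35) = -6 - 2520 = -2526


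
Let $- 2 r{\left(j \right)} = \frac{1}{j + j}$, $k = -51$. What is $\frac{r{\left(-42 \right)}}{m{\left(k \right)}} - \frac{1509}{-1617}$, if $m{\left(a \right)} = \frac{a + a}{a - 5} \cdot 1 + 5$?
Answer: $\frac{576977}{617694} \approx 0.93408$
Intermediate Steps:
$r{\left(j \right)} = - \frac{1}{4 j}$ ($r{\left(j \right)} = - \frac{1}{2 \left(j + j\right)} = - \frac{1}{2 \cdot 2 j} = - \frac{\frac{1}{2} \frac{1}{j}}{2} = - \frac{1}{4 j}$)
$m{\left(a \right)} = 5 + \frac{2 a}{-5 + a}$ ($m{\left(a \right)} = \frac{2 a}{-5 + a} 1 + 5 = \frac{2 a}{-5 + a} + 5 = 5 + \frac{2 a}{-5 + a}$)
$\frac{r{\left(-42 \right)}}{m{\left(k \right)}} - \frac{1509}{-1617} = \frac{\left(- \frac{1}{4}\right) \frac{1}{-42}}{\frac{1}{-5 - 51} \left(-25 + 7 \left(-51\right)\right)} - \frac{1509}{-1617} = \frac{\left(- \frac{1}{4}\right) \left(- \frac{1}{42}\right)}{\frac{1}{-56} \left(-25 - 357\right)} - - \frac{503}{539} = \frac{1}{168 \left(\left(- \frac{1}{56}\right) \left(-382\right)\right)} + \frac{503}{539} = \frac{1}{168 \cdot \frac{191}{28}} + \frac{503}{539} = \frac{1}{168} \cdot \frac{28}{191} + \frac{503}{539} = \frac{1}{1146} + \frac{503}{539} = \frac{576977}{617694}$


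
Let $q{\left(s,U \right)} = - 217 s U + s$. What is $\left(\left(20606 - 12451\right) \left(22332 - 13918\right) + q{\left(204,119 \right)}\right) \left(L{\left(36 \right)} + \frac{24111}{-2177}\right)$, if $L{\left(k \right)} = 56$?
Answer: $\frac{6195544888082}{2177} \approx 2.8459 \cdot 10^{9}$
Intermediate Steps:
$q{\left(s,U \right)} = s - 217 U s$ ($q{\left(s,U \right)} = - 217 U s + s = s - 217 U s$)
$\left(\left(20606 - 12451\right) \left(22332 - 13918\right) + q{\left(204,119 \right)}\right) \left(L{\left(36 \right)} + \frac{24111}{-2177}\right) = \left(\left(20606 - 12451\right) \left(22332 - 13918\right) + 204 \left(1 - 25823\right)\right) \left(56 + \frac{24111}{-2177}\right) = \left(8155 \cdot 8414 + 204 \left(1 - 25823\right)\right) \left(56 + 24111 \left(- \frac{1}{2177}\right)\right) = \left(68616170 + 204 \left(-25822\right)\right) \left(56 - \frac{24111}{2177}\right) = \left(68616170 - 5267688\right) \frac{97801}{2177} = 63348482 \cdot \frac{97801}{2177} = \frac{6195544888082}{2177}$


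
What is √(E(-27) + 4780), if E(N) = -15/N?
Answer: 5*√1721/3 ≈ 69.142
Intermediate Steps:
√(E(-27) + 4780) = √(-15/(-27) + 4780) = √(-15*(-1/27) + 4780) = √(5/9 + 4780) = √(43025/9) = 5*√1721/3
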